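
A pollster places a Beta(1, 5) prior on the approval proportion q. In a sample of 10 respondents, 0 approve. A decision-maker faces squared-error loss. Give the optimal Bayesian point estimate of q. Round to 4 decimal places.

0.0625

Posterior: Beta(1+0, 5+10) = Beta(1, 15).
Since α = 1 ≤ 1 and β > 1, the Beta density is monotone decreasing on [0,1]; the mode is at 0.
Mean = 1/(1+15) = 0.0625.
Squared-error loss ⇒ the optimal estimator is the posterior mean.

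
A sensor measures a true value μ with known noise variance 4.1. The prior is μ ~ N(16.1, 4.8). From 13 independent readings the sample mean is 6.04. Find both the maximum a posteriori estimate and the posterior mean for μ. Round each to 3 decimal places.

MAP = 6.660; posterior mean = 6.660

Posterior for μ is Normal. Precision-weighted mean: (1/4.8·16.1 + 13/4.1·6.04) / (1/4.8 + 13/4.1) = 6.660.
A Normal posterior is symmetric, so mode = mean.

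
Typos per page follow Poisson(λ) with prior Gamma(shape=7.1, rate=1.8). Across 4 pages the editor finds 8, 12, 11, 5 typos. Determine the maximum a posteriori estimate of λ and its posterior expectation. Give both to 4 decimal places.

MAP: 7.2586. Posterior mean: 7.4310.

Σ counts = 36. Posterior: Gamma(shape = 7.1+36 = 43.1, rate = 1.8+4 = 5.8).
Mode = (α−1)/β = 42.1/5.8 = 7.2586.
Mean = α/β = 43.1/5.8 = 7.4310.
The posterior is right-skewed, so the mean exceeds the mode.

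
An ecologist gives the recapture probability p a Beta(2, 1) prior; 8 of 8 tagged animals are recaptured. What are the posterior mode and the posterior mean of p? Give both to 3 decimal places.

MAP = 1.000; posterior mean = 0.909

Posterior: Beta(2+8, 1+0) = Beta(10, 1).
Since β = 1 ≤ 1 and α > 1, the Beta density is monotone increasing on [0,1]; the mode is at 1.
Mean = 10/(10+1) = 0.909.
Left-skewed posterior ⇒ mean < mode.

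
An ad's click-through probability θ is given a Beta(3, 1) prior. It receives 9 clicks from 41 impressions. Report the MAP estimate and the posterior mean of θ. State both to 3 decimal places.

θ_MAP = 0.256, E[θ|data] = 0.267

Posterior: Beta(3+9, 1+32) = Beta(12, 33).
Mode = (12−1)/(12+33−2) = 11/43 = 0.256.
Mean = 12/(12+33) = 12/45 = 0.267.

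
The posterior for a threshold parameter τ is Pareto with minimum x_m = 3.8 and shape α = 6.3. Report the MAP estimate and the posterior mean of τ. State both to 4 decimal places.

The Pareto density is strictly decreasing on [x_m, ∞), so the mode is x_m = 3.8000.
Mean = α·x_m/(α−1) = 6.3·3.8/5.3 = 4.5170.
Right-skewed posterior ⇒ mode < mean.

MAP = 3.8000; posterior mean = 4.5170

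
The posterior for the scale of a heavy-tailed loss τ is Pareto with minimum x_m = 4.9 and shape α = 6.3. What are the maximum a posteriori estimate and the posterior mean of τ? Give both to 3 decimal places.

maximum a posteriori estimate = 4.900, posterior mean = 5.825

The Pareto density is strictly decreasing on [x_m, ∞), so the mode is x_m = 4.900.
Mean = α·x_m/(α−1) = 6.3·4.9/5.3 = 5.825.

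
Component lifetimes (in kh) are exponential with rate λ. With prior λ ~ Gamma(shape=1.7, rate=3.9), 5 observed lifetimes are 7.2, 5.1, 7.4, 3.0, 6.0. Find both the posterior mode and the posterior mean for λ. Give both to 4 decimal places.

posterior mode = 0.1748, posterior mean = 0.2055

Σ times = 28.7. Posterior: Gamma(shape = 1.7+5 = 6.7, rate = 3.9+28.7 = 32.6).
Mode = (α−1)/β = 5.7/32.6 = 0.1748.
Mean = α/β = 6.7/32.6 = 0.2055.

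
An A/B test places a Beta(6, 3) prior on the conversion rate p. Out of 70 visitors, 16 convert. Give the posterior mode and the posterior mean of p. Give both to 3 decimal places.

p_MAP = 0.273, E[p|data] = 0.278

Posterior: Beta(6+16, 3+54) = Beta(22, 57).
Mode = (22−1)/(22+57−2) = 21/77 = 0.273.
Mean = 22/(22+57) = 22/79 = 0.278.
Mean > mode: the posterior has a right tail.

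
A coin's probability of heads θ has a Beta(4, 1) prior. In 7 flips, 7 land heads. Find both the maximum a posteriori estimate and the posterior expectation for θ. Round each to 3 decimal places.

Posterior: Beta(4+7, 1+0) = Beta(11, 1).
Since β = 1 ≤ 1 and α > 1, the Beta density is monotone increasing on [0,1]; the mode is at 1.
Mean = 11/(11+1) = 0.917.

MAP = 1.000; posterior mean = 0.917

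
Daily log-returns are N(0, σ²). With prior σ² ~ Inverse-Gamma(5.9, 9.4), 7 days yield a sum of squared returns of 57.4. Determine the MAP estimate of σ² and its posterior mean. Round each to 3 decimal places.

Posterior: Inverse-Gamma(shape = 5.9+7/2 = 9.4, scale = 9.4+57.4/2 = 38.1).
Mode = β/(α+1) = 38.1/10.4 = 3.663.
Mean = β/(α−1) = 38.1/8.4 = 4.536.

MAP estimate = 3.663, posterior mean = 4.536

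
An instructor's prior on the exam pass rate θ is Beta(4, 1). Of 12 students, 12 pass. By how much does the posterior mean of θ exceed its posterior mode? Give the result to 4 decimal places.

-0.0588

Posterior: Beta(4+12, 1+0) = Beta(16, 1).
Since β = 1 ≤ 1 and α > 1, the Beta density is monotone increasing on [0,1]; the mode is at 1.
Mean = 16/(16+1) = 0.9412.
Difference = 0.9412 − 1.0000 = -0.0588.
The posterior is left-skewed, so the mode exceeds the mean.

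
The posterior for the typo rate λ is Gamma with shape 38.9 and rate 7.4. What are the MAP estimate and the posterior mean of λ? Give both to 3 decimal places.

Mode = (α−1)/β = 37.9/7.4 = 5.122.
Mean = α/β = 38.9/7.4 = 5.257.

MAP: 5.122. Posterior mean: 5.257.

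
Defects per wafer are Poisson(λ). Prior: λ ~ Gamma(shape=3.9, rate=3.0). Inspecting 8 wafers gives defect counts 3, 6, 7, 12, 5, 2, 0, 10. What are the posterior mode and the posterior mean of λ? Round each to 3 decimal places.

Σ counts = 45. Posterior: Gamma(shape = 3.9+45 = 48.9, rate = 3.0+8 = 11.0).
Mode = (α−1)/β = 47.9/11.0 = 4.355.
Mean = α/β = 48.9/11.0 = 4.445.

MAP = 4.355; posterior mean = 4.445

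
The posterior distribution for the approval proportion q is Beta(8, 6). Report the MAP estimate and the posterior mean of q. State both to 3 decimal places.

Mode = (8−1)/(8+6−2) = 7/12 = 0.583.
Mean = 8/(8+6) = 8/14 = 0.571.
The mean is pulled below the mode by the posterior's left skew.

MAP = 0.583; posterior mean = 0.571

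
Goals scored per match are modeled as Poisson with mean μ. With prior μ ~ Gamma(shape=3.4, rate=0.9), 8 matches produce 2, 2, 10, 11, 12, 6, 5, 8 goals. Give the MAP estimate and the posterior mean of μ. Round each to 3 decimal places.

MAP = 6.562, posterior mean = 6.674

Σ counts = 56. Posterior: Gamma(shape = 3.4+56 = 59.4, rate = 0.9+8 = 8.9).
Mode = (α−1)/β = 58.4/8.9 = 6.562.
Mean = α/β = 59.4/8.9 = 6.674.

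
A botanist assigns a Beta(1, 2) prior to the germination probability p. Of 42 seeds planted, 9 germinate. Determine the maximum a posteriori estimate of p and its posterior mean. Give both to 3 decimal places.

Posterior: Beta(1+9, 2+33) = Beta(10, 35).
Mode = (10−1)/(10+35−2) = 9/43 = 0.209.
Mean = 10/(10+35) = 10/45 = 0.222.

MAP: 0.209. Posterior mean: 0.222.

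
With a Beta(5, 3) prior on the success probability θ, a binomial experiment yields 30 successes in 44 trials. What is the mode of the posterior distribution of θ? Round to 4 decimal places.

0.6800

Posterior: Beta(5+30, 3+14) = Beta(35, 17).
Mode = (35−1)/(35+17−2) = 34/50 = 0.6800.
Mean = 35/(35+17) = 35/52 = 0.6731.
This is the posterior mode — the MAP estimate.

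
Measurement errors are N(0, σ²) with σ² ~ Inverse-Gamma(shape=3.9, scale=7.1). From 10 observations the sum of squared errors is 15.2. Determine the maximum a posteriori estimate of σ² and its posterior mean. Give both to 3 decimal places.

Posterior: Inverse-Gamma(shape = 3.9+10/2 = 8.9, scale = 7.1+15.2/2 = 14.7).
Mode = β/(α+1) = 14.7/9.9 = 1.485.
Mean = β/(α−1) = 14.7/7.9 = 1.861.
The mean is pulled above the mode by the posterior's right skew.

MAP: 1.485. Posterior mean: 1.861.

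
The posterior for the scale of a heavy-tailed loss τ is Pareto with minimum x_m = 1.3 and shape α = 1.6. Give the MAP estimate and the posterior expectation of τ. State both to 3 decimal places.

The Pareto density is strictly decreasing on [x_m, ∞), so the mode is x_m = 1.300.
Mean = α·x_m/(α−1) = 1.6·1.3/0.6 = 3.467.

MAP = 1.300; posterior mean = 3.467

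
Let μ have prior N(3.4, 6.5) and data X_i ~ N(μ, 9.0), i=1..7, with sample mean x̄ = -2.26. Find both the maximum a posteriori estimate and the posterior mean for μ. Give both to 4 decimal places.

Posterior for μ is Normal. Precision-weighted mean: (1/6.5·3.4 + 7/9.0·-2.26) / (1/6.5 + 7/9.0) = -1.3253.
A Normal posterior is symmetric, so mode = mean.

maximum a posteriori estimate = -1.3253, posterior mean = -1.3253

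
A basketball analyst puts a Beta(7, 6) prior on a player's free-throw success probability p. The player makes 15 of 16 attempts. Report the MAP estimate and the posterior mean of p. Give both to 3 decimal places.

MAP = 0.778, posterior mean = 0.759

Posterior: Beta(7+15, 6+1) = Beta(22, 7).
Mode = (22−1)/(22+7−2) = 21/27 = 0.778.
Mean = 22/(22+7) = 22/29 = 0.759.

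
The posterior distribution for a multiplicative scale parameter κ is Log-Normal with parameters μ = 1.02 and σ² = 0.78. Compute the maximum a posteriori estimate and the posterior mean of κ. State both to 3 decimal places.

Mode = exp(μ − σ²) = exp(0.24) = 1.271.
Mean = exp(μ + σ²/2) = exp(1.410) = 4.096.
Mean > mode: the posterior has a right tail.

MAP = 1.271, posterior mean = 4.096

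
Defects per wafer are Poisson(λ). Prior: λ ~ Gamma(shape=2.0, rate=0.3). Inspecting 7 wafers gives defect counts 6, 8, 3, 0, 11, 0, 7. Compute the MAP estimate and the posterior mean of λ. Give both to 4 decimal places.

MAP = 4.9315, posterior mean = 5.0685

Σ counts = 35. Posterior: Gamma(shape = 2.0+35 = 37.0, rate = 0.3+7 = 7.3).
Mode = (α−1)/β = 36.0/7.3 = 4.9315.
Mean = α/β = 37.0/7.3 = 5.0685.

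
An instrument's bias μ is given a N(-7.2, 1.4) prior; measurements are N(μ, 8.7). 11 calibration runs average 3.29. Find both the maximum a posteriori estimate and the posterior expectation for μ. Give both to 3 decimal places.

Posterior for μ is Normal. Precision-weighted mean: (1/1.4·-7.2 + 11/8.7·3.29) / (1/1.4 + 11/8.7) = -0.497.
A Normal posterior is symmetric, so mode = mean.

MAP: -0.497. Posterior mean: -0.497.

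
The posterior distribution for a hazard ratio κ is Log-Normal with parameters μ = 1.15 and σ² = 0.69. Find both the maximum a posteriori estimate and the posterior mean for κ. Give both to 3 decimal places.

MAP = 1.584, posterior mean = 4.459

Mode = exp(μ − σ²) = exp(0.46) = 1.584.
Mean = exp(μ + σ²/2) = exp(1.495) = 4.459.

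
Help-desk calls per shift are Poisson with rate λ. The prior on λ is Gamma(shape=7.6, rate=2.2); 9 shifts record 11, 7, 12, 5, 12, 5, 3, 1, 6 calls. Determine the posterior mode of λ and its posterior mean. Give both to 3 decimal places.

MAP: 6.125. Posterior mean: 6.214.

Σ counts = 62. Posterior: Gamma(shape = 7.6+62 = 69.6, rate = 2.2+9 = 11.2).
Mode = (α−1)/β = 68.6/11.2 = 6.125.
Mean = α/β = 69.6/11.2 = 6.214.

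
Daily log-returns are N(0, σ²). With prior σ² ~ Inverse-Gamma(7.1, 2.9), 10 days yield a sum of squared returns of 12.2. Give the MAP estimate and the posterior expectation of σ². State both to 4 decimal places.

Posterior: Inverse-Gamma(shape = 7.1+10/2 = 12.1, scale = 2.9+12.2/2 = 9.0).
Mode = β/(α+1) = 9.0/13.1 = 0.6870.
Mean = β/(α−1) = 9.0/11.1 = 0.8108.

MAP = 0.6870, posterior mean = 0.8108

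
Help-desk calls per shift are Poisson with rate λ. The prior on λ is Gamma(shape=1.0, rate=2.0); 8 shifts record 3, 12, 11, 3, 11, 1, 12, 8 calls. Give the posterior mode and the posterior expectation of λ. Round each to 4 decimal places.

MAP = 6.1000, posterior mean = 6.2000

Σ counts = 61. Posterior: Gamma(shape = 1.0+61 = 62.0, rate = 2.0+8 = 10.0).
Mode = (α−1)/β = 61.0/10.0 = 6.1000.
Mean = α/β = 62.0/10.0 = 6.2000.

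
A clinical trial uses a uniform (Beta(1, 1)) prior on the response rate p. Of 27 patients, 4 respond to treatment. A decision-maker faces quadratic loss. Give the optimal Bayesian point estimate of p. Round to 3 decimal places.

0.172

Posterior: Beta(1+4, 1+23) = Beta(5, 24).
Mode = (5−1)/(5+24−2) = 4/27 = 0.148.
With a flat prior the MAP equals the MLE, 4/27.
Mean = 5/(5+24) = 5/29 = 0.172.
Quadratic loss ⇒ the optimal estimator is the posterior mean.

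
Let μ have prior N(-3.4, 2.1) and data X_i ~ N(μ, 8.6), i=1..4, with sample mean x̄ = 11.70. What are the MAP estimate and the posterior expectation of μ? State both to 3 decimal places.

MAP = 4.061, posterior mean = 4.061

Posterior for μ is Normal. Precision-weighted mean: (1/2.1·-3.4 + 4/8.6·11.70) / (1/2.1 + 4/8.6) = 4.061.
A Normal posterior is symmetric, so mode = mean.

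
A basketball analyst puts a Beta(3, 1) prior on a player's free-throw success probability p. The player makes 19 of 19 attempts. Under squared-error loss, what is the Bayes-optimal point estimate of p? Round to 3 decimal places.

0.957

Posterior: Beta(3+19, 1+0) = Beta(22, 1).
Since β = 1 ≤ 1 and α > 1, the Beta density is monotone increasing on [0,1]; the mode is at 1.
Mean = 22/(22+1) = 0.957.
Squared-error loss ⇒ the optimal estimator is the posterior mean.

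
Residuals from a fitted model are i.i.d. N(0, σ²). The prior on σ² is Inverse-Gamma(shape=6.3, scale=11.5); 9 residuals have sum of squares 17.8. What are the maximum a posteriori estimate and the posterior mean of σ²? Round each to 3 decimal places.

MAP = 1.729, posterior mean = 2.082

Posterior: Inverse-Gamma(shape = 6.3+9/2 = 10.8, scale = 11.5+17.8/2 = 20.4).
Mode = β/(α+1) = 20.4/11.8 = 1.729.
Mean = β/(α−1) = 20.4/9.8 = 2.082.
The posterior is right-skewed, so the mean exceeds the mode.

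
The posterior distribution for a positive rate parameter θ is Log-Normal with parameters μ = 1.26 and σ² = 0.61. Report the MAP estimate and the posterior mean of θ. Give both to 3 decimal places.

Mode = exp(μ − σ²) = exp(0.65) = 1.916.
Mean = exp(μ + σ²/2) = exp(1.565) = 4.783.

MAP = 1.916, posterior mean = 4.783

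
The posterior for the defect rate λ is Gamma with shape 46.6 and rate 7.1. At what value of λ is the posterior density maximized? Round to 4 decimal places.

6.4225

Mode = (α−1)/β = 45.6/7.1 = 6.4225.
Mean = α/β = 46.6/7.1 = 6.5634.
This is the posterior mode — the MAP estimate.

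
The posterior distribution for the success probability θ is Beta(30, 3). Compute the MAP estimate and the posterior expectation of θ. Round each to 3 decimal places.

Mode = (30−1)/(30+3−2) = 29/31 = 0.935.
Mean = 30/(30+3) = 30/33 = 0.909.

MAP: 0.935. Posterior mean: 0.909.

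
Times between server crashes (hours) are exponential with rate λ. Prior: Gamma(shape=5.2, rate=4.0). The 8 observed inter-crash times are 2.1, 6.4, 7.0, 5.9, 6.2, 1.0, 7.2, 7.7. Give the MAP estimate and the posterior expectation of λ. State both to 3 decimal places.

MAP estimate = 0.257, posterior expectation = 0.278

Σ times = 43.5. Posterior: Gamma(shape = 5.2+8 = 13.2, rate = 4.0+43.5 = 47.5).
Mode = (α−1)/β = 12.2/47.5 = 0.257.
Mean = α/β = 13.2/47.5 = 0.278.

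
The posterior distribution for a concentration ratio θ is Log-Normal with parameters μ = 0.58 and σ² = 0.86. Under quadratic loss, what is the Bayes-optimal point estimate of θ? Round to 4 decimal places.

Mode = exp(μ − σ²) = exp(-0.28) = 0.7558.
Mean = exp(μ + σ²/2) = exp(1.010) = 2.7456.
Quadratic loss ⇒ the optimal estimator is the posterior mean.

2.7456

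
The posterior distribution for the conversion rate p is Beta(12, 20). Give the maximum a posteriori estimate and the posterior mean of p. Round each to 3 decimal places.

Mode = (12−1)/(12+20−2) = 11/30 = 0.367.
Mean = 12/(12+20) = 12/32 = 0.375.

MAP = 0.367; posterior mean = 0.375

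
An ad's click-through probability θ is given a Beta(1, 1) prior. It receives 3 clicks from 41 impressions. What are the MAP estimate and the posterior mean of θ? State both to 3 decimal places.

MAP estimate = 0.073, posterior mean = 0.093

Posterior: Beta(1+3, 1+38) = Beta(4, 39).
Mode = (4−1)/(4+39−2) = 3/41 = 0.073.
Mean = 4/(4+39) = 4/43 = 0.093.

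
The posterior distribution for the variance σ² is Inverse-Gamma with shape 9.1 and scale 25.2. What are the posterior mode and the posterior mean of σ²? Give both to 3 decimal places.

Mode = β/(α+1) = 25.2/10.1 = 2.495.
Mean = β/(α−1) = 25.2/8.1 = 3.111.
Right-skewed posterior ⇒ mode < mean.

MAP = 2.495; posterior mean = 3.111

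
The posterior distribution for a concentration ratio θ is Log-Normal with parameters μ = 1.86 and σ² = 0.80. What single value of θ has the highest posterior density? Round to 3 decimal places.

Mode = exp(μ − σ²) = exp(1.06) = 2.886.
Mean = exp(μ + σ²/2) = exp(2.260) = 9.583.
This is the posterior mode — the MAP estimate.

2.886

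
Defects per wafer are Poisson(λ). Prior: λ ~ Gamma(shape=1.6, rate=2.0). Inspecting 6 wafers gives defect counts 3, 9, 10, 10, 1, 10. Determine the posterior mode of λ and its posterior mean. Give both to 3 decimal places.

MAP = 5.450; posterior mean = 5.575

Σ counts = 43. Posterior: Gamma(shape = 1.6+43 = 44.6, rate = 2.0+6 = 8.0).
Mode = (α−1)/β = 43.6/8.0 = 5.450.
Mean = α/β = 44.6/8.0 = 5.575.
The mean is pulled above the mode by the posterior's right skew.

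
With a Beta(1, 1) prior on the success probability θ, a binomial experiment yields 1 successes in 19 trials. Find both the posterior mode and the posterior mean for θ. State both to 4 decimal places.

MAP = 0.0526; posterior mean = 0.0952

Posterior: Beta(1+1, 1+18) = Beta(2, 19).
Mode = (2−1)/(2+19−2) = 1/19 = 0.0526.
Mean = 2/(2+19) = 2/21 = 0.0952.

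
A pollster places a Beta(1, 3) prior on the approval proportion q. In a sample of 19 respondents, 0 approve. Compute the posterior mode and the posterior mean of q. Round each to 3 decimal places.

posterior mode = 0.000, posterior mean = 0.043

Posterior: Beta(1+0, 3+19) = Beta(1, 22).
Since α = 1 ≤ 1 and β > 1, the Beta density is monotone decreasing on [0,1]; the mode is at 0.
Mean = 1/(1+22) = 0.043.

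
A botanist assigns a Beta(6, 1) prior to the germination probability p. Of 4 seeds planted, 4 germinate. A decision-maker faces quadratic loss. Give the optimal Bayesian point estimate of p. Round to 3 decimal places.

0.909

Posterior: Beta(6+4, 1+0) = Beta(10, 1).
Since β = 1 ≤ 1 and α > 1, the Beta density is monotone increasing on [0,1]; the mode is at 1.
Mean = 10/(10+1) = 0.909.
Quadratic loss ⇒ the optimal estimator is the posterior mean.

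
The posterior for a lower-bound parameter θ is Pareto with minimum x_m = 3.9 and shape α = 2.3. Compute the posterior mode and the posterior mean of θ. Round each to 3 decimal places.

The Pareto density is strictly decreasing on [x_m, ∞), so the mode is x_m = 3.900.
Mean = α·x_m/(α−1) = 2.3·3.9/1.3 = 6.900.
Right-skewed posterior ⇒ mode < mean.

MAP = 3.900; posterior mean = 6.900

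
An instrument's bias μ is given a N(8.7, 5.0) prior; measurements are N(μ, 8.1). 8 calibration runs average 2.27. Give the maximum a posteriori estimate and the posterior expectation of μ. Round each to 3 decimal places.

Posterior for μ is Normal. Precision-weighted mean: (1/5.0·8.7 + 8/8.1·2.27) / (1/5.0 + 8/8.1) = 3.353.
A Normal posterior is symmetric, so mode = mean.

MAP = 3.353, posterior mean = 3.353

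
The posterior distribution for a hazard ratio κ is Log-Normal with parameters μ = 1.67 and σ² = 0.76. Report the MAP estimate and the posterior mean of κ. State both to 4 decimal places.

Mode = exp(μ − σ²) = exp(0.91) = 2.4843.
Mean = exp(μ + σ²/2) = exp(2.050) = 7.7679.

MAP = 2.4843, posterior mean = 7.7679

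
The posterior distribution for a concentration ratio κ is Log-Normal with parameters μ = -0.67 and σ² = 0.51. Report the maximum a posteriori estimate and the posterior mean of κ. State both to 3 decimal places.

MAP: 0.307. Posterior mean: 0.660.

Mode = exp(μ − σ²) = exp(-1.18) = 0.307.
Mean = exp(μ + σ²/2) = exp(-0.415) = 0.660.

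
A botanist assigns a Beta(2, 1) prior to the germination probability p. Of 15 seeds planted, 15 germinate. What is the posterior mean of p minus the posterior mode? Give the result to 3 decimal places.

Posterior: Beta(2+15, 1+0) = Beta(17, 1).
Since β = 1 ≤ 1 and α > 1, the Beta density is monotone increasing on [0,1]; the mode is at 1.
Mean = 17/(17+1) = 0.944.
Difference = 0.944 − 1.000 = -0.056.

-0.056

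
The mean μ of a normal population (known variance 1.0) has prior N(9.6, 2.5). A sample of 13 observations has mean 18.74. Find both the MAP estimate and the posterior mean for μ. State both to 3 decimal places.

MAP = 18.467; posterior mean = 18.467

Posterior for μ is Normal. Precision-weighted mean: (1/2.5·9.6 + 13/1.0·18.74) / (1/2.5 + 13/1.0) = 18.467.
A Normal posterior is symmetric, so mode = mean.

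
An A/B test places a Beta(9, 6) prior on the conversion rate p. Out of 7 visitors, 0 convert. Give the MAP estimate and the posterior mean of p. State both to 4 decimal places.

Posterior: Beta(9+0, 6+7) = Beta(9, 13).
Mode = (9−1)/(9+13−2) = 8/20 = 0.4000.
Mean = 9/(9+13) = 9/22 = 0.4091.

MAP = 0.4000; posterior mean = 0.4091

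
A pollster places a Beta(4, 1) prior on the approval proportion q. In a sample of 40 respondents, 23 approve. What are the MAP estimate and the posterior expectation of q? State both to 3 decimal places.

Posterior: Beta(4+23, 1+17) = Beta(27, 18).
Mode = (27−1)/(27+18−2) = 26/43 = 0.605.
Mean = 27/(27+18) = 27/45 = 0.600.
Mode > mean: the posterior has a left tail.

MAP = 0.605; posterior mean = 0.600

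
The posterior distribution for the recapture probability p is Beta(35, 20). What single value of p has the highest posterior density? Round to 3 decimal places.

Mode = (35−1)/(35+20−2) = 34/53 = 0.642.
Mean = 35/(35+20) = 35/55 = 0.636.
This is the posterior mode — the MAP estimate.

0.642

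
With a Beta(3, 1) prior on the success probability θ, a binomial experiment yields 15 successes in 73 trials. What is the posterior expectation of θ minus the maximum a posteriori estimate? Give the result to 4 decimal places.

0.0071

Posterior: Beta(3+15, 1+58) = Beta(18, 59).
Mode = (18−1)/(18+59−2) = 17/75 = 0.2267.
Mean = 18/(18+59) = 18/77 = 0.2338.
Difference = 0.2338 − 0.2267 = 0.0071.
The posterior is right-skewed, so the mean exceeds the mode.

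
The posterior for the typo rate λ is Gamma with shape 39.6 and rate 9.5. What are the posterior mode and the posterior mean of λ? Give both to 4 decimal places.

λ_MAP = 4.0632, E[λ|data] = 4.1684

Mode = (α−1)/β = 38.6/9.5 = 4.0632.
Mean = α/β = 39.6/9.5 = 4.1684.
Right-skewed posterior ⇒ mode < mean.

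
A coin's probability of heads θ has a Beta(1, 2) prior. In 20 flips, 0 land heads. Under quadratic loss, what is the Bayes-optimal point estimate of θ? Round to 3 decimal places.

0.043

Posterior: Beta(1+0, 2+20) = Beta(1, 22).
Since α = 1 ≤ 1 and β > 1, the Beta density is monotone decreasing on [0,1]; the mode is at 0.
Mean = 1/(1+22) = 0.043.
Quadratic loss ⇒ the optimal estimator is the posterior mean.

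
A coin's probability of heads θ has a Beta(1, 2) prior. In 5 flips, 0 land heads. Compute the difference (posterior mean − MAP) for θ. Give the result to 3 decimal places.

0.125

Posterior: Beta(1+0, 2+5) = Beta(1, 7).
Since α = 1 ≤ 1 and β > 1, the Beta density is monotone decreasing on [0,1]; the mode is at 0.
Mean = 1/(1+7) = 0.125.
Difference = 0.125 − 0.000 = 0.125.
Mean > mode: the posterior has a right tail.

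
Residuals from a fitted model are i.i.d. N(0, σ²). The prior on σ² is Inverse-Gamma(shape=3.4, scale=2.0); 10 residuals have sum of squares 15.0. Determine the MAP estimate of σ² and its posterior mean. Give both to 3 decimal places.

Posterior: Inverse-Gamma(shape = 3.4+10/2 = 8.4, scale = 2.0+15.0/2 = 9.5).
Mode = β/(α+1) = 9.5/9.4 = 1.011.
Mean = β/(α−1) = 9.5/7.4 = 1.284.
Mean > mode: the posterior has a right tail.

MAP estimate = 1.011, posterior mean = 1.284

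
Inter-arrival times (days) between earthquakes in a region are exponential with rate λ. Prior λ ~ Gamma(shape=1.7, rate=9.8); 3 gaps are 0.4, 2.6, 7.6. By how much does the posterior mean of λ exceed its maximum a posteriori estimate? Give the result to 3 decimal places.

0.049

Σ times = 10.6. Posterior: Gamma(shape = 1.7+3 = 4.7, rate = 9.8+10.6 = 20.4).
Mode = (α−1)/β = 3.7/20.4 = 0.181.
Mean = α/β = 4.7/20.4 = 0.230.
Difference = 0.230 − 0.181 = 0.049.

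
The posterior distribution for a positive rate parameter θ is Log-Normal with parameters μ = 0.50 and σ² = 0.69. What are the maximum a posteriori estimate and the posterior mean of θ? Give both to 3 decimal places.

Mode = exp(μ − σ²) = exp(-0.19) = 0.827.
Mean = exp(μ + σ²/2) = exp(0.845) = 2.328.
The mean is pulled above the mode by the posterior's right skew.

MAP = 0.827; posterior mean = 2.328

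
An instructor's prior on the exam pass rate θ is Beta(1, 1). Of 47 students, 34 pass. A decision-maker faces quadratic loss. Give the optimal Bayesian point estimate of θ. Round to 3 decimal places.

Posterior: Beta(1+34, 1+13) = Beta(35, 14).
Mode = (35−1)/(35+14−2) = 34/47 = 0.723.
With a flat prior the MAP equals the MLE, 34/47.
Mean = 35/(35+14) = 35/49 = 0.714.
Quadratic loss ⇒ the optimal estimator is the posterior mean.

0.714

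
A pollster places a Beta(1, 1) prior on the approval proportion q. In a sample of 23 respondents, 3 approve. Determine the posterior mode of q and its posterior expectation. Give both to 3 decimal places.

MAP = 0.130; posterior mean = 0.160

Posterior: Beta(1+3, 1+20) = Beta(4, 21).
Mode = (4−1)/(4+21−2) = 3/23 = 0.130.
With a flat prior the MAP equals the MLE, 3/23.
Mean = 4/(4+21) = 4/25 = 0.160.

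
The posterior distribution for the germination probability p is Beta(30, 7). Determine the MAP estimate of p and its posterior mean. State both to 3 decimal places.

Mode = (30−1)/(30+7−2) = 29/35 = 0.829.
Mean = 30/(30+7) = 30/37 = 0.811.

p_MAP = 0.829, E[p|data] = 0.811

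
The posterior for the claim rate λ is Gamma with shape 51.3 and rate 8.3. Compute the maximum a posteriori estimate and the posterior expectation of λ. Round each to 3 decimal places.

MAP = 6.060; posterior mean = 6.181

Mode = (α−1)/β = 50.3/8.3 = 6.060.
Mean = α/β = 51.3/8.3 = 6.181.
The mean is pulled above the mode by the posterior's right skew.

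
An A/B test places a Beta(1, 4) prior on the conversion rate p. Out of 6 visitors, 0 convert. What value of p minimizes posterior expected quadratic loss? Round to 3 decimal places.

Posterior: Beta(1+0, 4+6) = Beta(1, 10).
Since α = 1 ≤ 1 and β > 1, the Beta density is monotone decreasing on [0,1]; the mode is at 0.
Mean = 1/(1+10) = 0.091.
Quadratic loss ⇒ the optimal estimator is the posterior mean.

0.091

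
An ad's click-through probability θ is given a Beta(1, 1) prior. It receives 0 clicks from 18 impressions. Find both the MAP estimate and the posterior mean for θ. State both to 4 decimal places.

MAP = 0.0000, posterior mean = 0.0500

Posterior: Beta(1+0, 1+18) = Beta(1, 19).
Since α = 1 ≤ 1 and β > 1, the Beta density is monotone decreasing on [0,1]; the mode is at 0.
Mean = 1/(1+19) = 0.0500.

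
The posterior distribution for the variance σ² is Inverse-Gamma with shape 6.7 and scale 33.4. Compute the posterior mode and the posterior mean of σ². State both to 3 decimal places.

Mode = β/(α+1) = 33.4/7.7 = 4.338.
Mean = β/(α−1) = 33.4/5.7 = 5.860.

σ²_MAP = 4.338, E[σ²|data] = 5.860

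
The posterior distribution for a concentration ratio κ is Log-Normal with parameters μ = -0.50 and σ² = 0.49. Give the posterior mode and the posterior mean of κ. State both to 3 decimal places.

Mode = exp(μ − σ²) = exp(-0.99) = 0.372.
Mean = exp(μ + σ²/2) = exp(-0.255) = 0.775.

posterior mode = 0.372, posterior mean = 0.775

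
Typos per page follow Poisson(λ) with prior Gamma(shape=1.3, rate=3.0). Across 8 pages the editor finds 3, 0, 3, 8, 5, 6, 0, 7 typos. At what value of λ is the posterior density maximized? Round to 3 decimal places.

Σ counts = 32. Posterior: Gamma(shape = 1.3+32 = 33.3, rate = 3.0+8 = 11.0).
Mode = (α−1)/β = 32.3/11.0 = 2.936.
Mean = α/β = 33.3/11.0 = 3.027.
This is the posterior mode — the MAP estimate.

2.936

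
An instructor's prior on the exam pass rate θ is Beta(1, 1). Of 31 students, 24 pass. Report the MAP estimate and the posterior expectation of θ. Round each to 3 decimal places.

Posterior: Beta(1+24, 1+7) = Beta(25, 8).
Mode = (25−1)/(25+8−2) = 24/31 = 0.774.
With a flat prior the MAP equals the MLE, 24/31.
Mean = 25/(25+8) = 25/33 = 0.758.
Left-skewed posterior ⇒ mean < mode.

MAP estimate = 0.774, posterior expectation = 0.758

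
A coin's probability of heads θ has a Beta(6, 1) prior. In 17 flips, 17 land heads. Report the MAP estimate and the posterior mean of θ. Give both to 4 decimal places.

θ_MAP = 1.0000, E[θ|data] = 0.9583

Posterior: Beta(6+17, 1+0) = Beta(23, 1).
Since β = 1 ≤ 1 and α > 1, the Beta density is monotone increasing on [0,1]; the mode is at 1.
Mean = 23/(23+1) = 0.9583.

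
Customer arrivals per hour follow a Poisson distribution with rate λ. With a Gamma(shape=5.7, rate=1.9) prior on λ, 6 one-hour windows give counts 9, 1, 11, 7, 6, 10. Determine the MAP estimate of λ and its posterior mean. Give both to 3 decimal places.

Σ counts = 44. Posterior: Gamma(shape = 5.7+44 = 49.7, rate = 1.9+6 = 7.9).
Mode = (α−1)/β = 48.7/7.9 = 6.165.
Mean = α/β = 49.7/7.9 = 6.291.

MAP estimate = 6.165, posterior mean = 6.291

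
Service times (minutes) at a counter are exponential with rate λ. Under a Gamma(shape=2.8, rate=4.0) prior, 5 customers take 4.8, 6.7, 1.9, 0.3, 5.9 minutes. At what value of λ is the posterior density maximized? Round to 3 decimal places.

0.288

Σ times = 19.6. Posterior: Gamma(shape = 2.8+5 = 7.8, rate = 4.0+19.6 = 23.6).
Mode = (α−1)/β = 6.8/23.6 = 0.288.
Mean = α/β = 7.8/23.6 = 0.331.
This is the posterior mode — the MAP estimate.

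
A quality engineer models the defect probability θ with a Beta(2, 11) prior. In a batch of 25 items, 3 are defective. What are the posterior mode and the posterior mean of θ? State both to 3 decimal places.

posterior mode = 0.111, posterior mean = 0.132

Posterior: Beta(2+3, 11+22) = Beta(5, 33).
Mode = (5−1)/(5+33−2) = 4/36 = 0.111.
Mean = 5/(5+33) = 5/38 = 0.132.
Right-skewed posterior ⇒ mode < mean.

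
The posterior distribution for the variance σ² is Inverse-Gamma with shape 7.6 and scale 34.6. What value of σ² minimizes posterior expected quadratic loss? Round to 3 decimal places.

5.242

Mode = β/(α+1) = 34.6/8.6 = 4.023.
Mean = β/(α−1) = 34.6/6.6 = 5.242.
Quadratic loss ⇒ the optimal estimator is the posterior mean.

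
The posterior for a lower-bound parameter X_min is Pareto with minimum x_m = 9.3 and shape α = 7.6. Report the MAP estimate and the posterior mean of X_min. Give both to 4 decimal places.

The Pareto density is strictly decreasing on [x_m, ∞), so the mode is x_m = 9.3000.
Mean = α·x_m/(α−1) = 7.6·9.3/6.6 = 10.7091.

MAP: 9.3000. Posterior mean: 10.7091.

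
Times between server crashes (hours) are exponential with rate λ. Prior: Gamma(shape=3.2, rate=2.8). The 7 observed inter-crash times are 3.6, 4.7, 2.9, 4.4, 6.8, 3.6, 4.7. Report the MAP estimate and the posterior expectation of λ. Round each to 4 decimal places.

Σ times = 30.7. Posterior: Gamma(shape = 3.2+7 = 10.2, rate = 2.8+30.7 = 33.5).
Mode = (α−1)/β = 9.2/33.5 = 0.2746.
Mean = α/β = 10.2/33.5 = 0.3045.
Right-skewed posterior ⇒ mode < mean.

MAP = 0.2746, posterior mean = 0.3045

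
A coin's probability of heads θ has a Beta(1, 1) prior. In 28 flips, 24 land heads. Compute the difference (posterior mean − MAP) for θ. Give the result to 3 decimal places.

-0.024

Posterior: Beta(1+24, 1+4) = Beta(25, 5).
Mode = (25−1)/(25+5−2) = 24/28 = 0.857.
With a flat prior the MAP equals the MLE, 24/28.
Mean = 25/(25+5) = 25/30 = 0.833.
Difference = 0.833 − 0.857 = -0.024.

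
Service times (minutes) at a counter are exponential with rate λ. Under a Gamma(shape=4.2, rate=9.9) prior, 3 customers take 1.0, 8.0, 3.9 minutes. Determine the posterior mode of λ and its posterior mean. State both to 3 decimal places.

MAP: 0.272. Posterior mean: 0.316.

Σ times = 12.9. Posterior: Gamma(shape = 4.2+3 = 7.2, rate = 9.9+12.9 = 22.8).
Mode = (α−1)/β = 6.2/22.8 = 0.272.
Mean = α/β = 7.2/22.8 = 0.316.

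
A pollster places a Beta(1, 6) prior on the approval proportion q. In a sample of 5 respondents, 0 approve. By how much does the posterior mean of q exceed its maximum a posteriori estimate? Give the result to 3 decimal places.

0.083

Posterior: Beta(1+0, 6+5) = Beta(1, 11).
Since α = 1 ≤ 1 and β > 1, the Beta density is monotone decreasing on [0,1]; the mode is at 0.
Mean = 1/(1+11) = 0.083.
Difference = 0.083 − 0.000 = 0.083.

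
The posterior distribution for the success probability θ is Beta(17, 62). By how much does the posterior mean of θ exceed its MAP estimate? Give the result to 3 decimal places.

0.007

Mode = (17−1)/(17+62−2) = 16/77 = 0.208.
Mean = 17/(17+62) = 17/79 = 0.215.
Difference = 0.215 − 0.208 = 0.007.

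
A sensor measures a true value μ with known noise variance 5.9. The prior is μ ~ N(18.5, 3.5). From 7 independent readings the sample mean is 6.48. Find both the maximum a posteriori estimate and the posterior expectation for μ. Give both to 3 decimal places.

MAP = 8.813, posterior mean = 8.813

Posterior for μ is Normal. Precision-weighted mean: (1/3.5·18.5 + 7/5.9·6.48) / (1/3.5 + 7/5.9) = 8.813.
A Normal posterior is symmetric, so mode = mean.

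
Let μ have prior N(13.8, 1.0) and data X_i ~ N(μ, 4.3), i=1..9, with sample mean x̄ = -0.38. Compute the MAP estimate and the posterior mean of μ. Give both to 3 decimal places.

Posterior for μ is Normal. Precision-weighted mean: (1/1.0·13.8 + 9/4.3·-0.38) / (1/1.0 + 9/4.3) = 4.205.
A Normal posterior is symmetric, so mode = mean.

MAP estimate = 4.205, posterior mean = 4.205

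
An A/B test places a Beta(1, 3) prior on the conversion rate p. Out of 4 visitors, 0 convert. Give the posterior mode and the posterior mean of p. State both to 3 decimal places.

Posterior: Beta(1+0, 3+4) = Beta(1, 7).
Since α = 1 ≤ 1 and β > 1, the Beta density is monotone decreasing on [0,1]; the mode is at 0.
Mean = 1/(1+7) = 0.125.
Right-skewed posterior ⇒ mode < mean.

MAP = 0.000; posterior mean = 0.125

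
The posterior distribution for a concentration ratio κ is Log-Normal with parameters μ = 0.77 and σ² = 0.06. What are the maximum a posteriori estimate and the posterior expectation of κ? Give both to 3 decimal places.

maximum a posteriori estimate = 2.034, posterior expectation = 2.226

Mode = exp(μ − σ²) = exp(0.71) = 2.034.
Mean = exp(μ + σ²/2) = exp(0.800) = 2.226.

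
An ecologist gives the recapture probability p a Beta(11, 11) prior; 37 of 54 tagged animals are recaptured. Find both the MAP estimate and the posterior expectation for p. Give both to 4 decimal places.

MAP estimate = 0.6351, posterior expectation = 0.6316

Posterior: Beta(11+37, 11+17) = Beta(48, 28).
Mode = (48−1)/(48+28−2) = 47/74 = 0.6351.
Mean = 48/(48+28) = 48/76 = 0.6316.
The mean is pulled below the mode by the posterior's left skew.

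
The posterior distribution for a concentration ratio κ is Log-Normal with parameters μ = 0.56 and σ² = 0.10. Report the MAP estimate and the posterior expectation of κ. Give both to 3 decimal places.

Mode = exp(μ − σ²) = exp(0.46) = 1.584.
Mean = exp(μ + σ²/2) = exp(0.610) = 1.840.
Mean > mode: the posterior has a right tail.

κ_MAP = 1.584, E[κ|data] = 1.840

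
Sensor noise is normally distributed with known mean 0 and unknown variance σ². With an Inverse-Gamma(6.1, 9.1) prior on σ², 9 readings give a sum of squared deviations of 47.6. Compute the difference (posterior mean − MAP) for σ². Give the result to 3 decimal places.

0.591

Posterior: Inverse-Gamma(shape = 6.1+9/2 = 10.6, scale = 9.1+47.6/2 = 32.9).
Mode = β/(α+1) = 32.9/11.6 = 2.836.
Mean = β/(α−1) = 32.9/9.6 = 3.427.
Difference = 3.427 − 2.836 = 0.591.
The mean is pulled above the mode by the posterior's right skew.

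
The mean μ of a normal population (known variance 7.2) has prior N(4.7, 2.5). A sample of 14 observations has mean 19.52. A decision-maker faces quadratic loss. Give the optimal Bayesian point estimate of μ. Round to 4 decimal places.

16.9915

Posterior for μ is Normal. Precision-weighted mean: (1/2.5·4.7 + 14/7.2·19.52) / (1/2.5 + 14/7.2) = 16.9915.
A Normal posterior is symmetric, so mode = mean.
Quadratic loss ⇒ the optimal estimator is the posterior mean.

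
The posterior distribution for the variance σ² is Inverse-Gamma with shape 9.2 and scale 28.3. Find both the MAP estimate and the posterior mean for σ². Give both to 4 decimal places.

Mode = β/(α+1) = 28.3/10.2 = 2.7745.
Mean = β/(α−1) = 28.3/8.2 = 3.4512.

σ²_MAP = 2.7745, E[σ²|data] = 3.4512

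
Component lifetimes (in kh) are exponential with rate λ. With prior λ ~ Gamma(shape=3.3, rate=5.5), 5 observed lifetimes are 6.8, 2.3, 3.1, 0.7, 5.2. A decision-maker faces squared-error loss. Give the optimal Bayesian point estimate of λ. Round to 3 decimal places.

Σ times = 18.1. Posterior: Gamma(shape = 3.3+5 = 8.3, rate = 5.5+18.1 = 23.6).
Mode = (α−1)/β = 7.3/23.6 = 0.309.
Mean = α/β = 8.3/23.6 = 0.352.
Squared-error loss ⇒ the optimal estimator is the posterior mean.

0.352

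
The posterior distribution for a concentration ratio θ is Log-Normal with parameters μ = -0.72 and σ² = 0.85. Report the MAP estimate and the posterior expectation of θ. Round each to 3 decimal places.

Mode = exp(μ − σ²) = exp(-1.57) = 0.208.
Mean = exp(μ + σ²/2) = exp(-0.295) = 0.745.

MAP = 0.208; posterior mean = 0.745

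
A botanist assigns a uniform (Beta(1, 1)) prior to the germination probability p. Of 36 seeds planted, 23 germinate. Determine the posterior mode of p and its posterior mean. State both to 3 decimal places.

Posterior: Beta(1+23, 1+13) = Beta(24, 14).
Mode = (24−1)/(24+14−2) = 23/36 = 0.639.
Mean = 24/(24+14) = 24/38 = 0.632.

MAP = 0.639; posterior mean = 0.632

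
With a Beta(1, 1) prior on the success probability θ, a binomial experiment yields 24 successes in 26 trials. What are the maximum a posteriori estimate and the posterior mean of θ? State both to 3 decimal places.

Posterior: Beta(1+24, 1+2) = Beta(25, 3).
Mode = (25−1)/(25+3−2) = 24/26 = 0.923.
With a flat prior the MAP equals the MLE, 24/26.
Mean = 25/(25+3) = 25/28 = 0.893.

θ_MAP = 0.923, E[θ|data] = 0.893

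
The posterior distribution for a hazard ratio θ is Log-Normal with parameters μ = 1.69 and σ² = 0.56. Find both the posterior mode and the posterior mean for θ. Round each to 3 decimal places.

MAP = 3.096, posterior mean = 7.171

Mode = exp(μ − σ²) = exp(1.13) = 3.096.
Mean = exp(μ + σ²/2) = exp(1.970) = 7.171.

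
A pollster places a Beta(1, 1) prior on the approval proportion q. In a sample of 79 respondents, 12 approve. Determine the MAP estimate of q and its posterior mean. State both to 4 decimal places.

MAP = 0.1519; posterior mean = 0.1605

Posterior: Beta(1+12, 1+67) = Beta(13, 68).
Mode = (13−1)/(13+68−2) = 12/79 = 0.1519.
With a flat prior the MAP equals the MLE, 12/79.
Mean = 13/(13+68) = 13/81 = 0.1605.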